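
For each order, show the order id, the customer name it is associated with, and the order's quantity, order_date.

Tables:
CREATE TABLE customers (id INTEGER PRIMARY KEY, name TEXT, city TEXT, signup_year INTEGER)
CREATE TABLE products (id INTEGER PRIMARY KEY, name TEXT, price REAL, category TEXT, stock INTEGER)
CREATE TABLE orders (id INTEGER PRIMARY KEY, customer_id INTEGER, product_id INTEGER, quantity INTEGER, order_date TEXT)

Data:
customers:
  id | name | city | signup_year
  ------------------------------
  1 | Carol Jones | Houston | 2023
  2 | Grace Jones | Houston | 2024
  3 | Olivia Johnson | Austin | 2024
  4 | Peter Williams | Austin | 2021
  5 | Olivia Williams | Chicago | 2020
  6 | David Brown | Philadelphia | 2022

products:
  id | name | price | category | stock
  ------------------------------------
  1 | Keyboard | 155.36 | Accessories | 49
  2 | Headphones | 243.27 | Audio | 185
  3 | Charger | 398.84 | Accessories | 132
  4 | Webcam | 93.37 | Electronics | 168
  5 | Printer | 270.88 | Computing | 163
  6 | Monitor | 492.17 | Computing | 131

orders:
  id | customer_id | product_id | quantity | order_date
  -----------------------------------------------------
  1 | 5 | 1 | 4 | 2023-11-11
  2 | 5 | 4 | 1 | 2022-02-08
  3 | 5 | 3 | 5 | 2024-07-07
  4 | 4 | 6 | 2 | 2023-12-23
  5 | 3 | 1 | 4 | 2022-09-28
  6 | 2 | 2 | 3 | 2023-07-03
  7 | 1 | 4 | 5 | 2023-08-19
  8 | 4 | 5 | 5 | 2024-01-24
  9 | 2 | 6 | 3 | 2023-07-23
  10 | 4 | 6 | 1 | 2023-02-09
SELECT c.id, p.name AS customer, c.quantity, c.order_date FROM orders c JOIN customers p ON c.customer_id = p.id

Execution result:
id | customer | quantity | order_date
1 | Olivia Williams | 4 | 2023-11-11
2 | Olivia Williams | 1 | 2022-02-08
3 | Olivia Williams | 5 | 2024-07-07
4 | Peter Williams | 2 | 2023-12-23
5 | Olivia Johnson | 4 | 2022-09-28
6 | Grace Jones | 3 | 2023-07-03
7 | Carol Jones | 5 | 2023-08-19
8 | Peter Williams | 5 | 2024-01-24
9 | Grace Jones | 3 | 2023-07-23
10 | Peter Williams | 1 | 2023-02-09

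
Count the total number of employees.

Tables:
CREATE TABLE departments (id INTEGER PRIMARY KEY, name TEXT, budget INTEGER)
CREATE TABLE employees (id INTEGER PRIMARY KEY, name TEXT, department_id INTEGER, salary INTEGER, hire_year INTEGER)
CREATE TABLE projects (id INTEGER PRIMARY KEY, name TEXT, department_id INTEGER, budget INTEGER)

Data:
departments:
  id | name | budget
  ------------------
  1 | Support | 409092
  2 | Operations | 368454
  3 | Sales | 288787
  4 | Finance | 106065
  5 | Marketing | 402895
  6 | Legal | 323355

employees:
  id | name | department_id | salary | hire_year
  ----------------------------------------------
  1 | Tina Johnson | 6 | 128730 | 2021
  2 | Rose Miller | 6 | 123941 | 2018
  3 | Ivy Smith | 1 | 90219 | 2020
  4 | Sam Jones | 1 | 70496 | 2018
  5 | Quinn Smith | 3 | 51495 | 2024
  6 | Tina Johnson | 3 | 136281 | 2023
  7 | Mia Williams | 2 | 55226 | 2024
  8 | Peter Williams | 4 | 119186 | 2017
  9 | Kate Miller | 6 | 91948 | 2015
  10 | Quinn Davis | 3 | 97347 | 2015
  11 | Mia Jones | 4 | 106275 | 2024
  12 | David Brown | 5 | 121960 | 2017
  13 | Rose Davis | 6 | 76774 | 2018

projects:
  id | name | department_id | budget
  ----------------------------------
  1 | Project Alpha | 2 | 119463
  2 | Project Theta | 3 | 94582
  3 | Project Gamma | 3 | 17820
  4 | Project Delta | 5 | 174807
SELECT COUNT(*) FROM employees

Execution result:
13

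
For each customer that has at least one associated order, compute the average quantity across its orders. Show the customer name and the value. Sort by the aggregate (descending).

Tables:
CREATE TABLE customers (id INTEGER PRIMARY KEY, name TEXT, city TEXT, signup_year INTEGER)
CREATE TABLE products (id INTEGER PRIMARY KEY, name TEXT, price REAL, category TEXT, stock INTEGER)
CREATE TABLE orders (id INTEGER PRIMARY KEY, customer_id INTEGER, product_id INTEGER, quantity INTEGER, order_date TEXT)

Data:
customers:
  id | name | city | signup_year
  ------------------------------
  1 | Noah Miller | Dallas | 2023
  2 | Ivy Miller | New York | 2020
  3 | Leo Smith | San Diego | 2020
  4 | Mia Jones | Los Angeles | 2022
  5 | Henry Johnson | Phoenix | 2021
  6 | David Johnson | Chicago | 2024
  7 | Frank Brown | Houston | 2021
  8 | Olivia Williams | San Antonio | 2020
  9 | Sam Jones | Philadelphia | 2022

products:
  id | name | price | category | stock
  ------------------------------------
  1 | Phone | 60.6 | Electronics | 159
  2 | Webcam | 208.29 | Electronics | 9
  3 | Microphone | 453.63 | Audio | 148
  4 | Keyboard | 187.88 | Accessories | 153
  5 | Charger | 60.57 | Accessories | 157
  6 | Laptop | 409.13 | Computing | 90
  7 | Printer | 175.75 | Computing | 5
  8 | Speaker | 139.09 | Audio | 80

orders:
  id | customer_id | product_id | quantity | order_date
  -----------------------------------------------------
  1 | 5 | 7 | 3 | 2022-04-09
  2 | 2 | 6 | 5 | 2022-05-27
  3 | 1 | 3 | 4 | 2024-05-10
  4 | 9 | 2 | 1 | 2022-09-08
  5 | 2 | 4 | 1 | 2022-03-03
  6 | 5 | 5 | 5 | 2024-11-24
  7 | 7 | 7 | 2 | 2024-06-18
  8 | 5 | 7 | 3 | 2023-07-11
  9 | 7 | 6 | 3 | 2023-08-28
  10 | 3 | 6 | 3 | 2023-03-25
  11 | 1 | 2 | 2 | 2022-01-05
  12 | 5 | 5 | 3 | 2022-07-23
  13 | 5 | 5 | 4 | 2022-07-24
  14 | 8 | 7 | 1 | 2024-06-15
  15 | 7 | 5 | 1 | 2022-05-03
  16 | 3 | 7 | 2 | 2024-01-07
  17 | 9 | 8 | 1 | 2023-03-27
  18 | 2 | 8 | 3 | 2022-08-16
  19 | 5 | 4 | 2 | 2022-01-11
SELECT p.name, AVG(c.quantity) AS avg_quantity FROM orders c JOIN customers p ON c.customer_id = p.id GROUP BY p.id, p.name ORDER BY avg_quantity DESC

Execution result:
name | avg_quantity
Henry Johnson | 3.33
Noah Miller | 3.00
Ivy Miller | 3.00
Leo Smith | 2.50
Frank Brown | 2.00
Olivia Williams | 1.00
Sam Jones | 1.00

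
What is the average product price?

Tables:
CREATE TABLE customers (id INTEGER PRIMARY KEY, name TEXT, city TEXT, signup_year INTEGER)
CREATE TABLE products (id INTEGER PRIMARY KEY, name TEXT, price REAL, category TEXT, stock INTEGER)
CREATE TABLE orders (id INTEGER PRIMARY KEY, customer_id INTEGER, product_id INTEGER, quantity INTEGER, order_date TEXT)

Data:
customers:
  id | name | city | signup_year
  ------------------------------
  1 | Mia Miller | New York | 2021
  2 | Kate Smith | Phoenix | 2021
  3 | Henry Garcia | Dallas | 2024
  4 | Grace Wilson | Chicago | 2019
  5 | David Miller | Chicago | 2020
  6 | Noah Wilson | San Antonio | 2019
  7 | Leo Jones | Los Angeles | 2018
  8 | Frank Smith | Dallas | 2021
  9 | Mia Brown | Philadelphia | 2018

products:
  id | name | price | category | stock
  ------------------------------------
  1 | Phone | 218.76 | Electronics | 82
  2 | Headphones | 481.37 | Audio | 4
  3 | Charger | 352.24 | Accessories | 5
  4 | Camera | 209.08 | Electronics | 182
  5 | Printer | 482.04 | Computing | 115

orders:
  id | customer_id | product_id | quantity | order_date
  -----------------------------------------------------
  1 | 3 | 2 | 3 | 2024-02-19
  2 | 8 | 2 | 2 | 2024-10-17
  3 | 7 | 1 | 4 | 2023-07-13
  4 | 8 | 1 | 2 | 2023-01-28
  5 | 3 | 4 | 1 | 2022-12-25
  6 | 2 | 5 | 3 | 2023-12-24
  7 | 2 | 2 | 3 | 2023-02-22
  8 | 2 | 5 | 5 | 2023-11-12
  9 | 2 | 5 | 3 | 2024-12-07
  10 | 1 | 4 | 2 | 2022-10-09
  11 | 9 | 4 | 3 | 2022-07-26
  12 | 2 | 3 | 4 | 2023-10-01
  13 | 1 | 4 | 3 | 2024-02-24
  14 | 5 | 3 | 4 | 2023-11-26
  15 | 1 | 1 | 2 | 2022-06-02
SELECT AVG(price) FROM products

Execution result:
348.70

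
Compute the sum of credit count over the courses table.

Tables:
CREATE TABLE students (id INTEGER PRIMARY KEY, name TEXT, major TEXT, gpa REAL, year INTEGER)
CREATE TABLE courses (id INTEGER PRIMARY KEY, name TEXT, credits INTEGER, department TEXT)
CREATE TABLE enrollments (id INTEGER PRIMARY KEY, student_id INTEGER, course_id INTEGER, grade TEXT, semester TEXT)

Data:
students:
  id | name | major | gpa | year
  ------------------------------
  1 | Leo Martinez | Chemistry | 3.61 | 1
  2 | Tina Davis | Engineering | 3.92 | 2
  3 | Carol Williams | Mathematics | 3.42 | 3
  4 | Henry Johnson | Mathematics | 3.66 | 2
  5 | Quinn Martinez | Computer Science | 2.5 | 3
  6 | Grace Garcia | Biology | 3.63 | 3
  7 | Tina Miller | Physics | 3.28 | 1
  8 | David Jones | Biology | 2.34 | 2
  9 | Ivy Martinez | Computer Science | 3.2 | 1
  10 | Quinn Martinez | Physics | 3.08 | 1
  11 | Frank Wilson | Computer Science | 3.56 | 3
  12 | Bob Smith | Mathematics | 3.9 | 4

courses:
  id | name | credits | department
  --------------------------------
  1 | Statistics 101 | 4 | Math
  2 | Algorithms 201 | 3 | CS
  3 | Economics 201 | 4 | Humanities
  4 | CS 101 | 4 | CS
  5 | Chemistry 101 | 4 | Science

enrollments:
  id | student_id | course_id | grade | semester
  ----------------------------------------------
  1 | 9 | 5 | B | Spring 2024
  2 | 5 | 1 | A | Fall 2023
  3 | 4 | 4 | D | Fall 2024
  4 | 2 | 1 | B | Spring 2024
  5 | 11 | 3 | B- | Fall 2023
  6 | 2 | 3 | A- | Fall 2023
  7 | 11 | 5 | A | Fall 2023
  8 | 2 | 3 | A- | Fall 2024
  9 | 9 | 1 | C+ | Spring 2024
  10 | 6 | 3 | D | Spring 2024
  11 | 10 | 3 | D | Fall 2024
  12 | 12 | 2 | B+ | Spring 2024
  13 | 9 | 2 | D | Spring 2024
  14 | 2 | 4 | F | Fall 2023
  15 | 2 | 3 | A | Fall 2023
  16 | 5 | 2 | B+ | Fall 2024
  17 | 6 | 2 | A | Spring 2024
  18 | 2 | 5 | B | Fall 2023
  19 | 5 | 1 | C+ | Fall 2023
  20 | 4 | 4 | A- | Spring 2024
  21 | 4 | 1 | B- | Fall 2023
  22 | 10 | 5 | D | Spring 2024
SELECT SUM(credits) FROM courses

Execution result:
19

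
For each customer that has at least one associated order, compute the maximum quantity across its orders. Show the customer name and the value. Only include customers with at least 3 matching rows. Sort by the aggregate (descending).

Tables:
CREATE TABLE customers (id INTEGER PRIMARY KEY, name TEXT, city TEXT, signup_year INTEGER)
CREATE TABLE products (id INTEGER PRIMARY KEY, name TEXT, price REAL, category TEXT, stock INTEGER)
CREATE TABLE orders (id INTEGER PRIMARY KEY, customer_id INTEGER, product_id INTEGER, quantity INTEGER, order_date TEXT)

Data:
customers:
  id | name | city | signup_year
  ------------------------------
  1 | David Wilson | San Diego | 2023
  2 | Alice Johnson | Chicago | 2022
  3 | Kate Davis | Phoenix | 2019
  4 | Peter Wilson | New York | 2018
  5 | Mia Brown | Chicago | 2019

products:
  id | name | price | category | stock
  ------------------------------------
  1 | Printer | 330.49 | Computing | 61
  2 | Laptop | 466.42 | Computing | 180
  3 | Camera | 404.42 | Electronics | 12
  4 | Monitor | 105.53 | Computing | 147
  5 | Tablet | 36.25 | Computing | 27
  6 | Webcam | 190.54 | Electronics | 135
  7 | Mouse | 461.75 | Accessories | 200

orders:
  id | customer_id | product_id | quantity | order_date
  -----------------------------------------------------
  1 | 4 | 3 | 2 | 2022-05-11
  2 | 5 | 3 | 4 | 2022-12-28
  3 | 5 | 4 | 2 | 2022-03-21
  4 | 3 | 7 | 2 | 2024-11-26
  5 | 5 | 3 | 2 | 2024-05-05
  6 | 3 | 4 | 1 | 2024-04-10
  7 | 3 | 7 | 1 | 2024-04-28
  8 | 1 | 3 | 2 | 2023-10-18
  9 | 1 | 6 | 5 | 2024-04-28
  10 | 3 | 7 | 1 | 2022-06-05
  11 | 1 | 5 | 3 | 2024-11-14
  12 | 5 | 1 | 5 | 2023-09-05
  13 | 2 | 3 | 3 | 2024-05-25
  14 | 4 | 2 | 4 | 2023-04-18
SELECT p.name, MAX(c.quantity) AS max_quantity FROM orders c JOIN customers p ON c.customer_id = p.id GROUP BY p.id, p.name HAVING COUNT(*) >= 3 ORDER BY max_quantity DESC

Execution result:
name | max_quantity
David Wilson | 5
Mia Brown | 5
Kate Davis | 2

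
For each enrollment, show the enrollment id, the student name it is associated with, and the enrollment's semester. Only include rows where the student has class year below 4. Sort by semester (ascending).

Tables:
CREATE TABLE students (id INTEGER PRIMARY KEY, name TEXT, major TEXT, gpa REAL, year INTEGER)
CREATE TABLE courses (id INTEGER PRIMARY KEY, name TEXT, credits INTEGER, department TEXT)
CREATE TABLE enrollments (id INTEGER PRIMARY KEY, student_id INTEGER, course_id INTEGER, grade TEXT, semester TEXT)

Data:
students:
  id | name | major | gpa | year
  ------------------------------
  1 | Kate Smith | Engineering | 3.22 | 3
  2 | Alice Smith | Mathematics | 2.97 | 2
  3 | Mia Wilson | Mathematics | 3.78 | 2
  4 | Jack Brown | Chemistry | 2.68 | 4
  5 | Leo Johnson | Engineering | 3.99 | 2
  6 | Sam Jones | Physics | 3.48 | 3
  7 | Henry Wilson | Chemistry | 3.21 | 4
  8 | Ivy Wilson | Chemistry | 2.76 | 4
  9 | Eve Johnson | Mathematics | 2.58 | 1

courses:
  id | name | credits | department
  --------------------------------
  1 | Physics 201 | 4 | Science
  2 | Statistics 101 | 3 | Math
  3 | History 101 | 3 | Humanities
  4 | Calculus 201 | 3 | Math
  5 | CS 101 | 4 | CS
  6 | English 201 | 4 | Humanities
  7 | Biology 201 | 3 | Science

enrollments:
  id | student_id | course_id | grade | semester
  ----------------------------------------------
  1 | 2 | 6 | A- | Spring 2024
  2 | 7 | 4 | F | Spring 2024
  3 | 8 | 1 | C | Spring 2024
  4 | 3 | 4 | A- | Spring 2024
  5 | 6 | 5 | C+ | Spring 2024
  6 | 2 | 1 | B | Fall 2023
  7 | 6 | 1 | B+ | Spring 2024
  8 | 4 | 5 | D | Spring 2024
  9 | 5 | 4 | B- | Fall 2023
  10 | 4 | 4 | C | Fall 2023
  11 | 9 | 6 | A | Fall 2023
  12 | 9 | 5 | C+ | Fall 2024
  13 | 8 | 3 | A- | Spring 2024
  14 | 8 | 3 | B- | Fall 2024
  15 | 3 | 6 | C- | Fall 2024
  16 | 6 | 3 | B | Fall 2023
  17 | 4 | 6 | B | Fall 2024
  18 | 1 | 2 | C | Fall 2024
SELECT c.id, p.name AS student, c.semester FROM enrollments c JOIN students p ON c.student_id = p.id WHERE p.year < 4 ORDER BY c.semester ASC

Execution result:
id | student | semester
6 | Alice Smith | Fall 2023
9 | Leo Johnson | Fall 2023
11 | Eve Johnson | Fall 2023
16 | Sam Jones | Fall 2023
12 | Eve Johnson | Fall 2024
15 | Mia Wilson | Fall 2024
18 | Kate Smith | Fall 2024
1 | Alice Smith | Spring 2024
4 | Mia Wilson | Spring 2024
5 | Sam Jones | Spring 2024
7 | Sam Jones | Spring 2024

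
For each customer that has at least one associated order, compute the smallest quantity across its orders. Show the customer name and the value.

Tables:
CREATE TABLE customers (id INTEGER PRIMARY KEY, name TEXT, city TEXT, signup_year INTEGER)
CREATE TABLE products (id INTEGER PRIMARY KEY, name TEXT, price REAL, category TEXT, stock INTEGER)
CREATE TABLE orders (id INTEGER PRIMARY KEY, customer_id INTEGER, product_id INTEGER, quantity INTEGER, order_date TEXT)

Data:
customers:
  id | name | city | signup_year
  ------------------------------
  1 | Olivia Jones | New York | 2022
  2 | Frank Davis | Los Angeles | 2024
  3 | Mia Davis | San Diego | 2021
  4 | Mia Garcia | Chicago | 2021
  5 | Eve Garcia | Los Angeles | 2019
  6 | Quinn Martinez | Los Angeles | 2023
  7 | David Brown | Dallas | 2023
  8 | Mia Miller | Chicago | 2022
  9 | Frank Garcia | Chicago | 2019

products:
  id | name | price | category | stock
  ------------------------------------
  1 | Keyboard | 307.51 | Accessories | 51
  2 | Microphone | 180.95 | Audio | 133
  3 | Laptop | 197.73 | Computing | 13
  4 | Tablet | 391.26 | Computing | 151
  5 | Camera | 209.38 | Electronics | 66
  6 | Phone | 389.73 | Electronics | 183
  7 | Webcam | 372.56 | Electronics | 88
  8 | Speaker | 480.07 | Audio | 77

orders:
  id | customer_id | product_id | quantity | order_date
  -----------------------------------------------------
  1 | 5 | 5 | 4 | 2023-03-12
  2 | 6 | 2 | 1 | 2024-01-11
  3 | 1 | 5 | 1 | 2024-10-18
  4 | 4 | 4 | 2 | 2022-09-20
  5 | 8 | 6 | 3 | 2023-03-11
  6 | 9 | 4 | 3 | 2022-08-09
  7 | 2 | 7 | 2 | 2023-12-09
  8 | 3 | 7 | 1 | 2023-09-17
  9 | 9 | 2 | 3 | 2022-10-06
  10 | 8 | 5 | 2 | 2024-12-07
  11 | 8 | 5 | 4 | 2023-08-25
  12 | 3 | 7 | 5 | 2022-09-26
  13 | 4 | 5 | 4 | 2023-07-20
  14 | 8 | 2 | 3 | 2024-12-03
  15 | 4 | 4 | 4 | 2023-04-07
SELECT p.name, MIN(c.quantity) AS min_quantity FROM orders c JOIN customers p ON c.customer_id = p.id GROUP BY p.id, p.name

Execution result:
name | min_quantity
Olivia Jones | 1
Frank Davis | 2
Mia Davis | 1
Mia Garcia | 2
Eve Garcia | 4
Quinn Martinez | 1
Mia Miller | 2
Frank Garcia | 3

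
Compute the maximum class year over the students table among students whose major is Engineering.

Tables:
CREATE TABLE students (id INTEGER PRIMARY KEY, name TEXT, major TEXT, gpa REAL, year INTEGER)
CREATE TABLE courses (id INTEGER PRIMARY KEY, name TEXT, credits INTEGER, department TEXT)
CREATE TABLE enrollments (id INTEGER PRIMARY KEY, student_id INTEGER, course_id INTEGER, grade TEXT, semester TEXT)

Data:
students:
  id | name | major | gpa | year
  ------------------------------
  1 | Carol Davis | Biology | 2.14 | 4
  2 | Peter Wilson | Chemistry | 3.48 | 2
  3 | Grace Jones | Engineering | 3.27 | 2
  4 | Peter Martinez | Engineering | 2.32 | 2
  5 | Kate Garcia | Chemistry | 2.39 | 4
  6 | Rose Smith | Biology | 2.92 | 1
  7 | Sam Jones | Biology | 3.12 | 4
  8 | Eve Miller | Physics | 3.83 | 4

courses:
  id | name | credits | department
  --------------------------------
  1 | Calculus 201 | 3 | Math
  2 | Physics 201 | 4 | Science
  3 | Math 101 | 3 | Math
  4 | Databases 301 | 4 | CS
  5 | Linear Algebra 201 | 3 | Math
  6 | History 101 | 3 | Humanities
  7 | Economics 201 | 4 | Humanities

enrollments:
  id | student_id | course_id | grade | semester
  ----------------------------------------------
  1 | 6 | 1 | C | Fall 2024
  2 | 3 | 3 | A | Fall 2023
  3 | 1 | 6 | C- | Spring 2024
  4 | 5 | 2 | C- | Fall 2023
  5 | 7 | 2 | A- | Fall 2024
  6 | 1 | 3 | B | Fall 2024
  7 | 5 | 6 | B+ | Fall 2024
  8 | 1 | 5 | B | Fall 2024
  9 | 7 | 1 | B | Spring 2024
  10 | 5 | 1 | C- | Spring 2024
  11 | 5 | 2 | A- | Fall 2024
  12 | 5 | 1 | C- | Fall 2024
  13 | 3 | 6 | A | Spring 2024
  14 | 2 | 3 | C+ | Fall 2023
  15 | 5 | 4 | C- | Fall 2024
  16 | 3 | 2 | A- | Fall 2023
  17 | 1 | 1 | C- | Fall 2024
SELECT MAX(year) FROM students WHERE major = 'Engineering'

Execution result:
2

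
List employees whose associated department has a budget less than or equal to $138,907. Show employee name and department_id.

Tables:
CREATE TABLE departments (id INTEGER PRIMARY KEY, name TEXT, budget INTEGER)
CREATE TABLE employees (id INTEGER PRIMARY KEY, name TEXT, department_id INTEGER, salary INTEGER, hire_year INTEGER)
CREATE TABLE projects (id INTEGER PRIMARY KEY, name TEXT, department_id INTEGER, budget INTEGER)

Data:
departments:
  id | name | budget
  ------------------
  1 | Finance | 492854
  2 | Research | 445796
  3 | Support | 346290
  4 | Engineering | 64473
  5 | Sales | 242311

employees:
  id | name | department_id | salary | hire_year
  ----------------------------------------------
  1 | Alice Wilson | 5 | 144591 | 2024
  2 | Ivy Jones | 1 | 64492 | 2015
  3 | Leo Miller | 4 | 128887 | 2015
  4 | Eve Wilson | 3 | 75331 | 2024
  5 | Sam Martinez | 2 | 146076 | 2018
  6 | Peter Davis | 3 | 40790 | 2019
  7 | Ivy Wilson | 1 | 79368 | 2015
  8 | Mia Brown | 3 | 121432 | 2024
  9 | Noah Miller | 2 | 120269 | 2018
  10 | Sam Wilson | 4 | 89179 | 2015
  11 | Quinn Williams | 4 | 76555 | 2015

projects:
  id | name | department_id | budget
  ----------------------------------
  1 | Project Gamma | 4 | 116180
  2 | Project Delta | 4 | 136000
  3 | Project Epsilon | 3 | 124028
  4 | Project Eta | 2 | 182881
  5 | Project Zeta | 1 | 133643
SELECT name, department_id FROM employees WHERE department_id IN (SELECT id FROM departments WHERE budget <= 138907)

Execution result:
name | department_id
Leo Miller | 4
Sam Wilson | 4
Quinn Williams | 4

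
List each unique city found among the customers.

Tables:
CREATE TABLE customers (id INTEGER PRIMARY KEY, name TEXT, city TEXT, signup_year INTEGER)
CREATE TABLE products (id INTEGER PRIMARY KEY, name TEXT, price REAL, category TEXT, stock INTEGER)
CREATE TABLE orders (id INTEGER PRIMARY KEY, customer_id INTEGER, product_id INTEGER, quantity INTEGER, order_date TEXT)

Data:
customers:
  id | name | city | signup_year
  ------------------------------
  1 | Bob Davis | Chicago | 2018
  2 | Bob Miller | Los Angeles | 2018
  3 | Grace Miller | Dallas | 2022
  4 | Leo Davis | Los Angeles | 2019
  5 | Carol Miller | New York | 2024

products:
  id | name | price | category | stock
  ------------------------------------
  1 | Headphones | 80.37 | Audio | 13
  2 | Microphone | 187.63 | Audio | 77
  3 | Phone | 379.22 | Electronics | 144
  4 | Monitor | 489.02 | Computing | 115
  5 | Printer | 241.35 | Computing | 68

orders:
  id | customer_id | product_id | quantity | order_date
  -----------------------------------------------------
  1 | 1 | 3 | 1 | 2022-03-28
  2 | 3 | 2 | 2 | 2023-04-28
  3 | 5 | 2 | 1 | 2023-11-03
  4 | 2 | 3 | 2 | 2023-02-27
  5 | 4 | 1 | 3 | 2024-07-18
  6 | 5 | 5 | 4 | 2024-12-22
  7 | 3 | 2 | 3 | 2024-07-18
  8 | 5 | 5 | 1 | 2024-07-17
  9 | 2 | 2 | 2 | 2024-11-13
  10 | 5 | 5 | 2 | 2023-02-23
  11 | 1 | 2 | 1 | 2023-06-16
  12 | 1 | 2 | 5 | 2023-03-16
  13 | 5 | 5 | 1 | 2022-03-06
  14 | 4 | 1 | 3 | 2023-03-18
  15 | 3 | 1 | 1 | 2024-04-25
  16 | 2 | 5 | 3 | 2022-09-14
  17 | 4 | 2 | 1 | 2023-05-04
SELECT DISTINCT city FROM customers

Execution result:
city
Chicago
Los Angeles
Dallas
New York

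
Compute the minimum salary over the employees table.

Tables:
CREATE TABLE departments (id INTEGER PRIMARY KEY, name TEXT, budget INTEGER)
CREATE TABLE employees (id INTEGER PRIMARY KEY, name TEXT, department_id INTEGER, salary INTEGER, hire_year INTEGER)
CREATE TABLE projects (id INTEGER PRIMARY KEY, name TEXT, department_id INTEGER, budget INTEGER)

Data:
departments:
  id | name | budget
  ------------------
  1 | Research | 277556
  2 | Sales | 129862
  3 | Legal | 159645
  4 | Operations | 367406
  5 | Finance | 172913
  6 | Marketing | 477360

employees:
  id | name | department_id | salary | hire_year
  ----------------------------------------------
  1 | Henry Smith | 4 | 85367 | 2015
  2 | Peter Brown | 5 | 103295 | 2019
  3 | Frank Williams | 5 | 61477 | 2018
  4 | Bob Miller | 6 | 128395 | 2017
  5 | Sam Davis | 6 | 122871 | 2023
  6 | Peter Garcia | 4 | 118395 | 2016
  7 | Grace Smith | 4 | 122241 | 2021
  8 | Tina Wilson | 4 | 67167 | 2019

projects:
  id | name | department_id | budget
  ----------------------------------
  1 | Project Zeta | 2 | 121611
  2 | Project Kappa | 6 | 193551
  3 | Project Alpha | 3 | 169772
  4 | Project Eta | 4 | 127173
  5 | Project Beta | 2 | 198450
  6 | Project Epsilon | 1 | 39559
SELECT MIN(salary) FROM employees

Execution result:
61477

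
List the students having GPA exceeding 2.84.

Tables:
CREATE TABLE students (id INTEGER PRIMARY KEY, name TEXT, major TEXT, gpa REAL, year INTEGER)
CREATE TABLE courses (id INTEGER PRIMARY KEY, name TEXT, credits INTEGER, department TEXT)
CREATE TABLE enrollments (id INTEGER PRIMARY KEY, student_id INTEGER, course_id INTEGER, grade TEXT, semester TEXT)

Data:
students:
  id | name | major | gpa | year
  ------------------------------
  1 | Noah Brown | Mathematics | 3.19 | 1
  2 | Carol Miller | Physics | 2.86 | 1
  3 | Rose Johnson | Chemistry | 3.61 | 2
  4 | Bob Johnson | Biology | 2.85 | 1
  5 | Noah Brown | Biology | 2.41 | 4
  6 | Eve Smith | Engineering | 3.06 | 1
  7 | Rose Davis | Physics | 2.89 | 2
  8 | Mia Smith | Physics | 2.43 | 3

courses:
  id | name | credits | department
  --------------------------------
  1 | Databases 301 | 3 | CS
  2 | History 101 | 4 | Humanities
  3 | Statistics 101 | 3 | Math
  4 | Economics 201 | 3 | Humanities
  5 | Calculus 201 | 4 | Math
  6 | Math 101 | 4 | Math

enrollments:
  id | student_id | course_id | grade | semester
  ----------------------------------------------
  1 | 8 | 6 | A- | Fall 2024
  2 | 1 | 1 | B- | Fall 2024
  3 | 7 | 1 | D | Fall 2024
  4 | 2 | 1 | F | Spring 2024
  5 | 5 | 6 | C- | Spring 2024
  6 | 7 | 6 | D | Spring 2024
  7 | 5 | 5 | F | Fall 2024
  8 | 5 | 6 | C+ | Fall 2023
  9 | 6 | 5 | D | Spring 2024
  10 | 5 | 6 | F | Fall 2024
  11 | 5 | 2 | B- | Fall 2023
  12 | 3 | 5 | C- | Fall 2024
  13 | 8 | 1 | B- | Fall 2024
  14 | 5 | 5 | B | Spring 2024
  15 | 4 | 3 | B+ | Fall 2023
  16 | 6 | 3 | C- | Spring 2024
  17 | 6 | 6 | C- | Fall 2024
SELECT name, gpa FROM students WHERE gpa > 2.84

Execution result:
name | gpa
Noah Brown | 3.19
Carol Miller | 2.86
Rose Johnson | 3.61
Bob Johnson | 2.85
Eve Smith | 3.06
Rose Davis | 2.89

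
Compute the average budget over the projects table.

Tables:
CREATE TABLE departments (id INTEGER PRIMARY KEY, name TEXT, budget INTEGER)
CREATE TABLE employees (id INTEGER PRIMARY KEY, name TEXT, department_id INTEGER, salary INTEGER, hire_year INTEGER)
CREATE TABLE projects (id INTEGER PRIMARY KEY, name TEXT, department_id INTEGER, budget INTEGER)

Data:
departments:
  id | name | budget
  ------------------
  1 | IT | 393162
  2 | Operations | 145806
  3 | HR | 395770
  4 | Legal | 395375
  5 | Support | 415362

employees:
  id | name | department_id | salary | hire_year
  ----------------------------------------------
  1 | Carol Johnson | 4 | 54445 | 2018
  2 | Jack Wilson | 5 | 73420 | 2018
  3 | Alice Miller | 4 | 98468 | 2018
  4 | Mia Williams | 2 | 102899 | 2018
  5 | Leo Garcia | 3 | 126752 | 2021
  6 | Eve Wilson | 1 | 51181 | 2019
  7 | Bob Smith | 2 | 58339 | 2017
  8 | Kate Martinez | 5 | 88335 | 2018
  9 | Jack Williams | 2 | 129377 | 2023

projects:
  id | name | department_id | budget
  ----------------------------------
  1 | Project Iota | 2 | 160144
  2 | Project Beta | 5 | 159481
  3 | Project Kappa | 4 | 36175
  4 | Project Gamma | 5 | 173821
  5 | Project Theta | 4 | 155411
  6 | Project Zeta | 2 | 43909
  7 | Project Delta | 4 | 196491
SELECT AVG(budget) FROM projects

Execution result:
132204.57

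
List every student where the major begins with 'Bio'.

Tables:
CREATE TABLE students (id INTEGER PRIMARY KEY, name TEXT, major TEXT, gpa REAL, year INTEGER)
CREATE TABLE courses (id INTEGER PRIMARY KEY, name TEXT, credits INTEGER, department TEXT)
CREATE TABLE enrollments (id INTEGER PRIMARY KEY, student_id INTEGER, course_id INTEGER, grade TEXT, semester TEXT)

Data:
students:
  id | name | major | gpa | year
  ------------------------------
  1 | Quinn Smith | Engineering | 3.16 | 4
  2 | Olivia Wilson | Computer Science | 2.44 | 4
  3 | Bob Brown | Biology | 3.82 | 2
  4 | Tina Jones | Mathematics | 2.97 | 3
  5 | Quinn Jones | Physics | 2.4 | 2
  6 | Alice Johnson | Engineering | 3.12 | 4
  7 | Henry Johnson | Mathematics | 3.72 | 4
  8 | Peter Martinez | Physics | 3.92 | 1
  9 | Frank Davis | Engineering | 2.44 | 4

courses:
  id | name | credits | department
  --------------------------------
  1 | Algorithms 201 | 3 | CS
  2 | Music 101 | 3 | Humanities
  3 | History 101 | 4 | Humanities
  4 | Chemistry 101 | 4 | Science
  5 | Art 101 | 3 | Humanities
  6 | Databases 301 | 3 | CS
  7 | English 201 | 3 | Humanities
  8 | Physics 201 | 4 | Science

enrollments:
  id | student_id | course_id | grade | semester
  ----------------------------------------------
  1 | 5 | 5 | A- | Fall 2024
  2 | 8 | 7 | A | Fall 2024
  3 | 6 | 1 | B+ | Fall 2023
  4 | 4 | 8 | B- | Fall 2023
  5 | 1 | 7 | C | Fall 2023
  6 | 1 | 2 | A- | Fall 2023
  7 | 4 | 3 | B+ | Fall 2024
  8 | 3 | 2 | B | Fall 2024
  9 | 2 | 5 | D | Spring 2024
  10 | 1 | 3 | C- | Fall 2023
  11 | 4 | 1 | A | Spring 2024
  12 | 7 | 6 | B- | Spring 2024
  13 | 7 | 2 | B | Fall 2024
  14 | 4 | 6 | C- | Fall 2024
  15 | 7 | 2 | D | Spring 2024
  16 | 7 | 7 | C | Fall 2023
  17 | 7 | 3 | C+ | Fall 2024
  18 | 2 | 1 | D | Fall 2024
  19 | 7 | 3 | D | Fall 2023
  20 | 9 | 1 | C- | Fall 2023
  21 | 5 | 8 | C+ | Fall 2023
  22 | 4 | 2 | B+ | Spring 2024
SELECT name, major FROM students WHERE major LIKE 'Bio%'

Execution result:
name | major
Bob Brown | Biology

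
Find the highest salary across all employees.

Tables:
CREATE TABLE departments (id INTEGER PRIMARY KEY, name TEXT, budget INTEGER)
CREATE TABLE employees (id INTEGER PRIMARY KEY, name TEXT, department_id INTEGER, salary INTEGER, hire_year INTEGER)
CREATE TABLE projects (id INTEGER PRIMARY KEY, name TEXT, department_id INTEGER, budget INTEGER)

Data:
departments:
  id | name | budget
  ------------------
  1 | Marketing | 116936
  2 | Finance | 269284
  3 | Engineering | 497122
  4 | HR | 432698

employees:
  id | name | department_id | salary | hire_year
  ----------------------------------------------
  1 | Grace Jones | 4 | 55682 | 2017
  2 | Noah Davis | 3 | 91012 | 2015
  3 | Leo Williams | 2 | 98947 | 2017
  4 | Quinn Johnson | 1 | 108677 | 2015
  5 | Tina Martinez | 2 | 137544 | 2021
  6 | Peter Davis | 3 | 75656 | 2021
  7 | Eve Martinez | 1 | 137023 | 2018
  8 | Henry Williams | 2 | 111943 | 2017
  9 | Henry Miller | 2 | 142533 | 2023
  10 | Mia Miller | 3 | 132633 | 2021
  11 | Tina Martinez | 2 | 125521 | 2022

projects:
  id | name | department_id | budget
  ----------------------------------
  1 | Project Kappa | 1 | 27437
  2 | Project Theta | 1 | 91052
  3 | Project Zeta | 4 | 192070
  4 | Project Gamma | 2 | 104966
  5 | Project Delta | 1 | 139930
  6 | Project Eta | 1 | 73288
SELECT MAX(salary) FROM employees

Execution result:
142533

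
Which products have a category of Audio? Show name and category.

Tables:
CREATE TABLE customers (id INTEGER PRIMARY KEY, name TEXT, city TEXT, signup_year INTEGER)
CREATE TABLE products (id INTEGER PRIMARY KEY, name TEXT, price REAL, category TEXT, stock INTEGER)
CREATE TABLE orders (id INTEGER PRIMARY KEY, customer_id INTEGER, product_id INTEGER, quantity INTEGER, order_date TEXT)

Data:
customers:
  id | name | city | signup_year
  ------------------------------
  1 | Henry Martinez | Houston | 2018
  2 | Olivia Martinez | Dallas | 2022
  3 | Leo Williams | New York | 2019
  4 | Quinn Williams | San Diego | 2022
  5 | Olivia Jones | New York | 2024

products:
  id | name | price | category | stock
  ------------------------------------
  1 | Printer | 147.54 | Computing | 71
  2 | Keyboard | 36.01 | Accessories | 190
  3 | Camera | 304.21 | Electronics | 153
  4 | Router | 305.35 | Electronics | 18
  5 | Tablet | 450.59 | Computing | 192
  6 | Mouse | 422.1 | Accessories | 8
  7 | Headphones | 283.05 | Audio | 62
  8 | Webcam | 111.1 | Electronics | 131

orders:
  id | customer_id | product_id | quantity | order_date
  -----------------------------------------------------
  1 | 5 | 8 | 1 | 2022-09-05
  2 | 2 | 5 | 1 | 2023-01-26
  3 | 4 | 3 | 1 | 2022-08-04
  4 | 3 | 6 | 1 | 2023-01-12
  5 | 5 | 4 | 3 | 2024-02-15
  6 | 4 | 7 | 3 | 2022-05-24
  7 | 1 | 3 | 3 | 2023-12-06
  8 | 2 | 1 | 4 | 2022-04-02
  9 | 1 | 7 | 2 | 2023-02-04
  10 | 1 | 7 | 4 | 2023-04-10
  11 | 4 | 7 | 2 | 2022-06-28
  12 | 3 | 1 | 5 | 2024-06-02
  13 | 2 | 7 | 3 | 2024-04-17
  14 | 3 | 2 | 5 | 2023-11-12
SELECT name, category FROM products WHERE category = 'Audio'

Execution result:
name | category
Headphones | Audio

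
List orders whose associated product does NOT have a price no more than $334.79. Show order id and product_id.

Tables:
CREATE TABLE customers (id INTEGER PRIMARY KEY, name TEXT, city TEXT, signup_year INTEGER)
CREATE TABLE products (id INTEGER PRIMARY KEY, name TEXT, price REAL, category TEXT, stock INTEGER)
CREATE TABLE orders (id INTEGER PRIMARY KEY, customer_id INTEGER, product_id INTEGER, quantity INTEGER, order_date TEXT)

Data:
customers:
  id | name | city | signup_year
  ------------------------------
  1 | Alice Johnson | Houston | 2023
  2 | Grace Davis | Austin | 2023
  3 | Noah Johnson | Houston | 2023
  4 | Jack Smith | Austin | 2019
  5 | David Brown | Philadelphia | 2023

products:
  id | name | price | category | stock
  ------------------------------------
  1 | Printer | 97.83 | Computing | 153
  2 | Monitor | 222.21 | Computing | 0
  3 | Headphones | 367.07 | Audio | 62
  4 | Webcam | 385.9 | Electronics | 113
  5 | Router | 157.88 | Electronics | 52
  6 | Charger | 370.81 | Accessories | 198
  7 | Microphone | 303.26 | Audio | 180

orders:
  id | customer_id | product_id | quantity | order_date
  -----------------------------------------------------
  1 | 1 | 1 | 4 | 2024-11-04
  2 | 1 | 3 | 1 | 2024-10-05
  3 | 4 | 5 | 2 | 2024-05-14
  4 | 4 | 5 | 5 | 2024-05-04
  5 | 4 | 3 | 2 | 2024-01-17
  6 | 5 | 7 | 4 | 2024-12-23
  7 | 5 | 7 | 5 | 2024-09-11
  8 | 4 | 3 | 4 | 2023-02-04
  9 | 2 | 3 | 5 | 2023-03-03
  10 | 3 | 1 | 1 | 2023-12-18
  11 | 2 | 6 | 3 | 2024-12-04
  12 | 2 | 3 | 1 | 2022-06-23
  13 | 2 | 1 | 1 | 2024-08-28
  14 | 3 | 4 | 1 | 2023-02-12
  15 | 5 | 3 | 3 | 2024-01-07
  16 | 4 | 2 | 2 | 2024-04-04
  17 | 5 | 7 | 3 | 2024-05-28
SELECT id, product_id FROM orders WHERE product_id NOT IN (SELECT id FROM products WHERE price <= 334.79)

Execution result:
id | product_id
2 | 3
5 | 3
8 | 3
9 | 3
11 | 6
12 | 3
14 | 4
15 | 3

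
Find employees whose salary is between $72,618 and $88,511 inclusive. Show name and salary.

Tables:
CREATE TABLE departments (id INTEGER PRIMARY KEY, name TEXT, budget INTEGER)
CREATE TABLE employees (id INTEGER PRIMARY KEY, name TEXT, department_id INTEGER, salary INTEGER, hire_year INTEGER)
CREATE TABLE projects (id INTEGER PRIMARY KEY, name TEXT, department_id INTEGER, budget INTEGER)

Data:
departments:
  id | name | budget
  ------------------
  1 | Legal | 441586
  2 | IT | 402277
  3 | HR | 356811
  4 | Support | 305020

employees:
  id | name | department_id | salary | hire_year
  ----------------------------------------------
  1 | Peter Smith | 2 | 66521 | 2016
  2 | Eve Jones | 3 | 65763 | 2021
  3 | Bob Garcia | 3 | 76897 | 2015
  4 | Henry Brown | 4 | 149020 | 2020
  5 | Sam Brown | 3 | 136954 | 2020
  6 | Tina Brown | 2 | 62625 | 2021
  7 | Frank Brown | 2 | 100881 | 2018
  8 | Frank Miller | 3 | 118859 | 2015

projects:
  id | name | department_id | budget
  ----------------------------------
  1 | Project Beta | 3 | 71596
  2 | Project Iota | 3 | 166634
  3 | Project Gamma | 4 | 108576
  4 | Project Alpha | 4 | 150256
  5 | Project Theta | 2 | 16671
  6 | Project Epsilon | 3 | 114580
SELECT name, salary FROM employees WHERE salary BETWEEN 72618 AND 88511

Execution result:
name | salary
Bob Garcia | 76897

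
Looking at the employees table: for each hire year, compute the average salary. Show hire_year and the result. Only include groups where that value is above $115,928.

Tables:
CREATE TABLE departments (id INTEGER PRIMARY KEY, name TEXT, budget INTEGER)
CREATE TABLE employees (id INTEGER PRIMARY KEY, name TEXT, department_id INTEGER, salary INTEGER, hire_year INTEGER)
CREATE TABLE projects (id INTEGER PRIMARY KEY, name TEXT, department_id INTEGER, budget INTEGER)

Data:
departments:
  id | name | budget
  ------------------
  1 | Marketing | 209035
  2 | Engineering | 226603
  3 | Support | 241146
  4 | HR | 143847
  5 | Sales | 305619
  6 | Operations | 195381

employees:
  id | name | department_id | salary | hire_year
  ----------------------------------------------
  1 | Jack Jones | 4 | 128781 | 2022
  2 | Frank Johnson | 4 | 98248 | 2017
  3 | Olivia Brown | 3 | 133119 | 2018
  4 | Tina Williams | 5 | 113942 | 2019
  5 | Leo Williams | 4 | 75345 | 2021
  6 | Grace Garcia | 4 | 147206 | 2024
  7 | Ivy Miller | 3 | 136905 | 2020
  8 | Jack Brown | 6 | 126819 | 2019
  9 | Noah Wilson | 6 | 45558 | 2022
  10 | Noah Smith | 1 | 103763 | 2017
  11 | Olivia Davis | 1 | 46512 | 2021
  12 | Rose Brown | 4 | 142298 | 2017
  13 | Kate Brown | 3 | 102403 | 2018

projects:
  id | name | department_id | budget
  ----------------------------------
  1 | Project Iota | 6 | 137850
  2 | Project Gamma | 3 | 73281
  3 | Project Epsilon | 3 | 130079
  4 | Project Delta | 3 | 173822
SELECT hire_year, AVG(salary) AS avg_salary FROM employees GROUP BY hire_year HAVING AVG(salary) > 115928

Execution result:
hire_year | avg_salary
2018 | 117761.00
2019 | 120380.50
2020 | 136905.00
2024 | 147206.00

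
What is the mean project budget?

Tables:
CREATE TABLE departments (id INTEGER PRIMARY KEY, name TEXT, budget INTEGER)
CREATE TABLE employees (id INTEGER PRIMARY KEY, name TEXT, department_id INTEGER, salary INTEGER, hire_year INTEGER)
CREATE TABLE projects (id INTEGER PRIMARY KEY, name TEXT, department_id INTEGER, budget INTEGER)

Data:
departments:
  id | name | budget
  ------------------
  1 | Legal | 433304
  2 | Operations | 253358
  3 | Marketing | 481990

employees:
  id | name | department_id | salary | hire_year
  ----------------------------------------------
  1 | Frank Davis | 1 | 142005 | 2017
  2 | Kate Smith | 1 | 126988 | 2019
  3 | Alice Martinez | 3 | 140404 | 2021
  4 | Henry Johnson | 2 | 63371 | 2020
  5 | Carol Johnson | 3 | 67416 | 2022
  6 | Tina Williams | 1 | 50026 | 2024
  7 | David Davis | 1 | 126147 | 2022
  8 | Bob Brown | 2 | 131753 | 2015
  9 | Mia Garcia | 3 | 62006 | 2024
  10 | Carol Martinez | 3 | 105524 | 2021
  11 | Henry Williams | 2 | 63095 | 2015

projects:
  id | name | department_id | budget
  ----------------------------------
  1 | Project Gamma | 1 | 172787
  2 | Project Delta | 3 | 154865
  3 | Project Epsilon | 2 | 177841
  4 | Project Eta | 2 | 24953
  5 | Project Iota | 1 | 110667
SELECT AVG(budget) FROM projects

Execution result:
128222.60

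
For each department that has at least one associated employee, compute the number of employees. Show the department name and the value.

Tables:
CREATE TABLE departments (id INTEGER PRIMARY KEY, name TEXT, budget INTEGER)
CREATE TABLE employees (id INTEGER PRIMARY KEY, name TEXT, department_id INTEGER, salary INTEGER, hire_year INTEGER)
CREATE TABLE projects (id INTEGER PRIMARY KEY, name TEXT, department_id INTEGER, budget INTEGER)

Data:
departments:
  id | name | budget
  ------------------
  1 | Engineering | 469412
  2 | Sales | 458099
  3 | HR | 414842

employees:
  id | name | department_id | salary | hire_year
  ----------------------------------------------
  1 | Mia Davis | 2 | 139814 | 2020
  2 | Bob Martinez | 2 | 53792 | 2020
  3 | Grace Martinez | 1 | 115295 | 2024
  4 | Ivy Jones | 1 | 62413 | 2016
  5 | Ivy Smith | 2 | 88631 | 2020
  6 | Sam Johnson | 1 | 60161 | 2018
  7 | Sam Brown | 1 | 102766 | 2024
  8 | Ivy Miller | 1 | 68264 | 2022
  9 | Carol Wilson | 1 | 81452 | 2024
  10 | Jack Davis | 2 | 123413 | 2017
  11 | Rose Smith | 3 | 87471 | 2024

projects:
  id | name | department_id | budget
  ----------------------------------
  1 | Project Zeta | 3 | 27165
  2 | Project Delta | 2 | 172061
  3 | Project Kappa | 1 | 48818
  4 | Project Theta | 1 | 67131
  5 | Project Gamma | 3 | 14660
SELECT p.name, COUNT(*) AS n FROM employees c JOIN departments p ON c.department_id = p.id GROUP BY p.id, p.name

Execution result:
name | n
Engineering | 6
Sales | 4
HR | 1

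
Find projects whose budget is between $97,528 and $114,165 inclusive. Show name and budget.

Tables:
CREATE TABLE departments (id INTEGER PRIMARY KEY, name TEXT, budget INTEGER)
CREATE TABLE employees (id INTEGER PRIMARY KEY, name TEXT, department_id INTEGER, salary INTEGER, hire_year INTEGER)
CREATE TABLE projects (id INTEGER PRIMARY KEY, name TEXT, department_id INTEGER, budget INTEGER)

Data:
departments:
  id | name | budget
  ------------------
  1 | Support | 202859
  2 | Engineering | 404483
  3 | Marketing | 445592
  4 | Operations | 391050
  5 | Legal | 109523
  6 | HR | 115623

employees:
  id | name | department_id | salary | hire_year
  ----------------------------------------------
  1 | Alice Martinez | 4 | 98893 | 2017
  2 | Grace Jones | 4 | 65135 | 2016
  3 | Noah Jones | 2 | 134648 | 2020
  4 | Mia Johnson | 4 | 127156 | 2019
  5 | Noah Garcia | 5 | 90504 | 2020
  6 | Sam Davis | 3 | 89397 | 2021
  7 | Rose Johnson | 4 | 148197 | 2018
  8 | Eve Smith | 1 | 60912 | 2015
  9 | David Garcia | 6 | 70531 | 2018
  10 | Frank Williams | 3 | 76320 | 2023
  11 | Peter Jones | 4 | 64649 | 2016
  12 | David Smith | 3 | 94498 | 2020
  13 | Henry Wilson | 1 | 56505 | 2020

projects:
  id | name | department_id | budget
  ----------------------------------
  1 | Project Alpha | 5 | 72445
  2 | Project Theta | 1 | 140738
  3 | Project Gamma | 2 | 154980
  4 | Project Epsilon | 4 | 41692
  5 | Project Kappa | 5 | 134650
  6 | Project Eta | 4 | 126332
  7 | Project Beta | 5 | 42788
SELECT name, budget FROM projects WHERE budget BETWEEN 97528 AND 114165

Execution result:
(no rows)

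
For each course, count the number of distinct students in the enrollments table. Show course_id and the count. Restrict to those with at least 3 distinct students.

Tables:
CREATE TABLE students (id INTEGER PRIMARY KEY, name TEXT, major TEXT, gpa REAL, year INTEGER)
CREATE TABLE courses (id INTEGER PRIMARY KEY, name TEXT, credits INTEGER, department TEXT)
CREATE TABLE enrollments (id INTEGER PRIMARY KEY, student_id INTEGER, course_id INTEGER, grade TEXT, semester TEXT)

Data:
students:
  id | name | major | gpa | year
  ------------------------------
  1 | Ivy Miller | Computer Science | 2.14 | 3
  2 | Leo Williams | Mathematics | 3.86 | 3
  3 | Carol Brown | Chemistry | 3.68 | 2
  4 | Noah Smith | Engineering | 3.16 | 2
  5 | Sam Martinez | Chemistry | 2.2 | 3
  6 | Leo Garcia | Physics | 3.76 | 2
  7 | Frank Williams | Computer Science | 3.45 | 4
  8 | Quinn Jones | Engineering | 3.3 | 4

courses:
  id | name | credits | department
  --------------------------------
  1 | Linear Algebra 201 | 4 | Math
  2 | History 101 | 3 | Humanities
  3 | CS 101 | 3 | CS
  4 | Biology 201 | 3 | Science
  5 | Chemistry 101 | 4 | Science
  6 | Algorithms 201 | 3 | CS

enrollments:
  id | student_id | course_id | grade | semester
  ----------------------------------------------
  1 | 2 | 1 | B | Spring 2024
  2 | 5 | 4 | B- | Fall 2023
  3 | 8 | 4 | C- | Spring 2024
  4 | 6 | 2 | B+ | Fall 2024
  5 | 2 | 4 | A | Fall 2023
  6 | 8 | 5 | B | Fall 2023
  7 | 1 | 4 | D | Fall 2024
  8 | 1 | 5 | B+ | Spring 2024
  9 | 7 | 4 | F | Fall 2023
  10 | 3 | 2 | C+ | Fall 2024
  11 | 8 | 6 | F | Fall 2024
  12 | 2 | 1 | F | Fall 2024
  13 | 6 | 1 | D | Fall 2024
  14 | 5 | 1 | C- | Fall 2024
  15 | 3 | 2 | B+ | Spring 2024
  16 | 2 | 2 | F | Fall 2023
SELECT course_id, COUNT(DISTINCT student_id) AS distinct_student_count FROM enrollments GROUP BY course_id HAVING COUNT(DISTINCT student_id) >= 3

Execution result:
course_id | distinct_student_count
1 | 3
2 | 3
4 | 5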